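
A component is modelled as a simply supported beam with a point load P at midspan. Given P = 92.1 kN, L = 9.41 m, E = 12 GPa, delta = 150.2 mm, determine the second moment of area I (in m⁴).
Model: a simply supported beam with a point load P at midspan, so delta = (P·L^3) / (48·E·I).
Solve for I: I = (P·L^3) / (48·delta·E).
Convert to SI units:
  P = 92.1 kN = 92100 N
  E = 12 GPa = 1.2 × 10¹⁰ Pa
  delta = 150.2 mm = 0.1502 m
Substitute:
  I = (92100 × 9.41^3) / (48 × 0.1502 × (1.2 × 10¹⁰))
  I = 0.000887 m⁴
Final answer: I = 0.000887 m⁴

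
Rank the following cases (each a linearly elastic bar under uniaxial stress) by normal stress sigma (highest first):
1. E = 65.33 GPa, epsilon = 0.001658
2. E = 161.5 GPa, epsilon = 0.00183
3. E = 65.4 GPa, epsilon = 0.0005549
Model: a linearly elastic bar under uniaxial stress, so sigma = E·epsilon (SI units).
  Case 1: sigma = (6.533 × 10¹⁰) × 0.001658 = 1.083 × 10⁸ Pa = 108.3 MPa
  Case 2: sigma = (1.615 × 10¹¹) × 0.00183 = 2.955 × 10⁸ Pa = 295.5 MPa
  Case 3: sigma = (6.54 × 10¹⁰) × 0.0005549 = 3.629 × 10⁷ Pa = 36.29 MPa
Ordering: 295.5 MPa (case 2) > 108.3 MPa (case 1) > 36.29 MPa (case 3)
Final answer: 2, 1, 3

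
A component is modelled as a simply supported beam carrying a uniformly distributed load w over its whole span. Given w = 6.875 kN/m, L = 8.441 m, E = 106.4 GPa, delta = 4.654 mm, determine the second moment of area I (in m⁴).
Model: a simply supported beam carrying a uniformly distributed load w over its whole span, so delta = (5·w·L^4) / (384·E·I).
Solve for I: I = (5·w·L^4) / (384·delta·E).
Convert to SI units:
  w = 6.875 kN/m = 6875 N/m
  E = 106.4 GPa = 1.064 × 10¹¹ Pa
  delta = 4.654 mm = 0.004654 m
Substitute:
  I = (5 × 6875 × 8.441^4) / (384 × 0.004654 × (1.064 × 10¹¹))
  I = 0.0009177 m⁴
Final answer: I = 0.0009177 m⁴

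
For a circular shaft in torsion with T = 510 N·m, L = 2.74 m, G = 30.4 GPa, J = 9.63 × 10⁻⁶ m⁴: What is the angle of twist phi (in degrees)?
Model: a circular shaft in torsion, so phi = (T·L) / (G·J).
Convert to SI units:
  G = 30.4 GPa = 3.04 × 10¹⁰ Pa
Substitute:
  phi = (510 × 2.74) / ((3.04 × 10¹⁰) × (9.63 × 10⁻⁶))
  phi = 0.004773 rad
Convert to degrees: phi = 0.004773 × 180/π = 0.2735°
Final answer: phi = 0.2735°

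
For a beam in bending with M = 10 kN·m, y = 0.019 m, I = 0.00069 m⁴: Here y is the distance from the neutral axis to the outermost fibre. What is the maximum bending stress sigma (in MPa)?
Model: a beam in bending, so sigma = (M·y) / I.
Convert to SI units:
  M = 10 kN·m = 10000 N·m
Substitute:
  sigma = (10000 × 0.019) / 0.00069
  sigma = 275400 Pa
Convert: sigma = 275400 Pa = 0.2754 MPa
Final answer: sigma = 0.2754 MPa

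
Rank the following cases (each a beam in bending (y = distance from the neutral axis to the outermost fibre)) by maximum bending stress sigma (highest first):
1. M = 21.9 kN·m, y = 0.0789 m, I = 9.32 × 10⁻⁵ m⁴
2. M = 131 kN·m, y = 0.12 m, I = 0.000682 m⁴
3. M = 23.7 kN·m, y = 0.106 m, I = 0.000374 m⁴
Model: a beam in bending (y = distance from the neutral axis to the outermost fibre), so sigma = (M·y) / I (SI units).
  Case 1: sigma = (21900 × 0.0789) / (9.32 × 10⁻⁵) = 1.854 × 10⁷ Pa = 18.54 MPa
  Case 2: sigma = (131000 × 0.12) / 0.000682 = 2.305 × 10⁷ Pa = 23.05 MPa
  Case 3: sigma = (23700 × 0.106) / 0.000374 = 6.717 × 10⁶ Pa = 6.717 MPa
Ordering: 23.05 MPa (case 2) > 18.54 MPa (case 1) > 6.717 MPa (case 3)
Final answer: 2, 1, 3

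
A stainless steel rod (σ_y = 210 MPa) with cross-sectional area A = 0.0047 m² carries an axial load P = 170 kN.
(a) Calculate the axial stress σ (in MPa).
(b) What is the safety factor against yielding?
(a) Axial stress σ = P/A. Convert P = 170 kN = 170000 N.
  σ = 170000 / 0.0047 = 3.617 × 10⁷ Pa = 36.17 MPa
(b) Safety factor SF = σ_y/σ = 210 / 36.17 = 5.806
Final answer: (a) σ = 36.17 MPa, (b) SF = 5.806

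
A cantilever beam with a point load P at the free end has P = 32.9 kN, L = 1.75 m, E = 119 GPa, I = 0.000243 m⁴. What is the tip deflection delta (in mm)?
Model: a cantilever beam with a point load P at the free end, so delta = (P·L^3) / (3·E·I).
Convert to SI units:
  P = 32.9 kN = 32900 N
  E = 119 GPa = 1.19 × 10¹¹ Pa
Substitute:
  delta = (32900 × 1.75^3) / (3 × (1.19 × 10¹¹) × 0.000243)
  delta = 0.002033 m
Convert: delta = 0.002033 m = 2.033 mm
Final answer: delta = 2.033 mm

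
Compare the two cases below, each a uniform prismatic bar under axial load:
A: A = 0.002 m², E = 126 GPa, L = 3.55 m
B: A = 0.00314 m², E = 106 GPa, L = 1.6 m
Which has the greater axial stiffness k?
Model: a uniform prismatic bar under axial load, so k = (A·E) / L (SI units).
  A: k = (0.002 × (1.26 × 10¹¹)) / 3.55 = 7.099 × 10⁷ N/m = 70.99 MN/m
  B: k = (0.00314 × (1.06 × 10¹¹)) / 1.6 = 2.08 × 10⁸ N/m = 208 MN/m
208 MN/m > 70.99 MN/m, so B is larger.
Final answer: B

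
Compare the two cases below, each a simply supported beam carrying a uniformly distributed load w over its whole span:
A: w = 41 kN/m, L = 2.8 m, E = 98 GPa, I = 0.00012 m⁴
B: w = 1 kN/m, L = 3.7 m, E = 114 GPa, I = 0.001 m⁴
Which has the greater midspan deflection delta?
Model: a simply supported beam carrying a uniformly distributed load w over its whole span, so delta = (5·w·L^4) / (384·E·I) (SI units).
  A: delta = (5 × 41000 × 2.8^4) / (384 × (9.8 × 10¹⁰) × 0.00012) = 0.00279 m = 2.79 mm
  B: delta = (5 × 1000 × 3.7^4) / (384 × (1.14 × 10¹¹) × 0.001) = 2.141 × 10⁻⁵ m = 0.02141 mm
2.79 mm > 0.02141 mm, so A is larger.
Final answer: A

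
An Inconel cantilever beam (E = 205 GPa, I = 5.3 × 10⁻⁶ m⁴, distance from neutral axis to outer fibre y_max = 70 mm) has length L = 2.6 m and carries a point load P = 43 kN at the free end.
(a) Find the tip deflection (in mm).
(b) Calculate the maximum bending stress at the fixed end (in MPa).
(a) Tip deflection of a cantilever with an end point load: δ = P·L^3 / (3·E·I). Convert P = 43 kN = 43000 N, E = 205 GPa = 2.05 × 10¹¹ Pa.
  δ = (43000 × 2.6^3) / (3 × (2.05 × 10¹¹) × (5.3 × 10⁻⁶)) = 0.2319 m = 231.9 mm
(b) Maximum bending moment at the fixed end: M = P·L = 43000 × 2.6 = 111800 N·m. Convert y_max = 70 mm = 0.07 m.
  σ = M·y_max / I = (111800 × 0.07) / (5.3 × 10⁻⁶) = 1.477 × 10⁹ Pa = 1477 MPa
Final answer: (a) δ = 231.9 mm, (b) σ = 1477 MPa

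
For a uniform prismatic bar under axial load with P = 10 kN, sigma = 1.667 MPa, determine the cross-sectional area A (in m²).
Model: a uniform prismatic bar under axial load, so sigma = P / A.
Solve for A: A = P / sigma.
Convert to SI units:
  P = 10 kN = 10000 N
  sigma = 1.667 MPa = 1.667 × 10⁶ Pa
Substitute:
  A = 10000 / (1.667 × 10⁶)
  A = 0.005999 m²
Final answer: A = 0.005999 m²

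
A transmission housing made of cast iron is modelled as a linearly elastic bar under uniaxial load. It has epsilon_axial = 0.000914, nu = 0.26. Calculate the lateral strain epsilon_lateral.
Model: a linearly elastic bar under uniaxial load, so epsilon_lateral = -nu·epsilon_axial.
Substitute:
  epsilon_lateral = -(0.26 × 0.000914)
  epsilon_lateral = -0.0002376
Final answer: epsilon_lateral = -0.0002376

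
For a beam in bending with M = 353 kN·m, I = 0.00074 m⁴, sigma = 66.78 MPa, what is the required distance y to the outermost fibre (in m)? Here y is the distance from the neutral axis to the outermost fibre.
Model: a beam in bending, so sigma = (M·y) / I.
Solve for y: y = (sigma·I) / M.
Convert to SI units:
  M = 353 kN·m = 353000 N·m
  sigma = 66.78 MPa = 6.678 × 10⁷ Pa
Substitute:
  y = ((6.678 × 10⁷) × 0.00074) / 353000
  y = 0.14 m
Final answer: y = 0.14 m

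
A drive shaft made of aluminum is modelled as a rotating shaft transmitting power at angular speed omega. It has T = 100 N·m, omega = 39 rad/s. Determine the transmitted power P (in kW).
Model: a rotating shaft transmitting power at angular speed omega, so P = T·omega.
Substitute:
  P = 100 × 39
  P = 3900 W
Convert: P = 3900 W = 3.9 kW
Final answer: P = 3.9 kW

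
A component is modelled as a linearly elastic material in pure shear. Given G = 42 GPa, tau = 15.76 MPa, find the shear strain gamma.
Model: a linearly elastic material in pure shear, so tau = G·gamma.
Solve for gamma: gamma = tau / G.
Convert to SI units:
  G = 42 GPa = 4.2 × 10¹⁰ Pa
  tau = 15.76 MPa = 1.576 × 10⁷ Pa
Substitute:
  gamma = (1.576 × 10⁷) / (4.2 × 10¹⁰)
  gamma = 0.0003752
Final answer: gamma = 0.0003752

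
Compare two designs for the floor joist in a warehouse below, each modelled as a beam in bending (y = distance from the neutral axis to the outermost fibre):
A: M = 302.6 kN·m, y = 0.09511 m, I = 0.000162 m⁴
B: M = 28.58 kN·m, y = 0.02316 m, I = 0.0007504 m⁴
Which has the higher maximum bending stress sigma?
Model: a beam in bending (y = distance from the neutral axis to the outermost fibre), so sigma = (M·y) / I (SI units).
  A: sigma = (302600 × 0.09511) / 0.000162 = 1.777 × 10⁸ Pa = 177.7 MPa
  B: sigma = (28580 × 0.02316) / 0.0007504 = 882100 Pa = 0.8821 MPa
177.7 MPa > 0.8821 MPa, so A is larger.
Final answer: A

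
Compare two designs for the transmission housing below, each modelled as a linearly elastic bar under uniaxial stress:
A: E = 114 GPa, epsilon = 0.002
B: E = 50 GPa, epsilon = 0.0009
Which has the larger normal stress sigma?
Model: a linearly elastic bar under uniaxial stress, so sigma = E·epsilon (SI units).
  A: sigma = (1.14 × 10¹¹) × 0.002 = 2.28 × 10⁸ Pa = 228 MPa
  B: sigma = (5 × 10¹⁰) × 0.0009 = 4.5 × 10⁷ Pa = 45 MPa
228 MPa > 45 MPa, so A is larger.
Final answer: A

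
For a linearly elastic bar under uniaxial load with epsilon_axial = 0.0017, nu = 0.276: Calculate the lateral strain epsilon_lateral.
Model: a linearly elastic bar under uniaxial load, so epsilon_lateral = -nu·epsilon_axial.
Substitute:
  epsilon_lateral = -(0.276 × 0.0017)
  epsilon_lateral = -0.0004692
Final answer: epsilon_lateral = -0.0004692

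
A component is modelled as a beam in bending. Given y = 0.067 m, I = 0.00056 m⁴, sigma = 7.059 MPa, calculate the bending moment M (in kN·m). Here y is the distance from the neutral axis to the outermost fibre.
Model: a beam in bending, so sigma = (M·y) / I.
Solve for M: M = (sigma·I) / y.
Convert to SI units:
  sigma = 7.059 MPa = 7.059 × 10⁶ Pa
Substitute:
  M = ((7.059 × 10⁶) × 0.00056) / 0.067
  M = 59000 N·m
Convert: M = 59000 N·m = 59 kN·m
Final answer: M = 59 kN·m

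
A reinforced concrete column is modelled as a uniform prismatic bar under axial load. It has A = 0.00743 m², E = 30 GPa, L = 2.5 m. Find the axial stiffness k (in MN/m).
Model: a uniform prismatic bar under axial load, so k = (A·E) / L.
Convert to SI units:
  E = 30 GPa = 3 × 10¹⁰ Pa
Substitute:
  k = (0.00743 × (3 × 10¹⁰)) / 2.5
  k = 8.916 × 10⁷ N/m
Convert: k = 8.916 × 10⁷ N/m = 89.16 MN/m
Final answer: k = 89.16 MN/m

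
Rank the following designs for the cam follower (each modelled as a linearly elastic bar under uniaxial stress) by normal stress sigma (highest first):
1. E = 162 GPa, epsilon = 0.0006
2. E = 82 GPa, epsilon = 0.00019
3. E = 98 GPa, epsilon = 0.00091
Model: a linearly elastic bar under uniaxial stress, so sigma = E·epsilon (SI units).
  Case 1: sigma = (1.62 × 10¹¹) × 0.0006 = 9.72 × 10⁷ Pa = 97.2 MPa
  Case 2: sigma = (8.2 × 10¹⁰) × 0.00019 = 1.558 × 10⁷ Pa = 15.58 MPa
  Case 3: sigma = (9.8 × 10¹⁰) × 0.00091 = 8.918 × 10⁷ Pa = 89.18 MPa
Ordering: 97.2 MPa (case 1) > 89.18 MPa (case 3) > 15.58 MPa (case 2)
Final answer: 1, 3, 2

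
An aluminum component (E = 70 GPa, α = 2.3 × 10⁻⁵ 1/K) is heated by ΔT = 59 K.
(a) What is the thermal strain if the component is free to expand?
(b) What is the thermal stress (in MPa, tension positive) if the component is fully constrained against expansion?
(a) Free thermal strain ε_th = α·ΔT = (2.3 × 10⁻⁵) × 59 = 0.001357
(b) Fully constrained, the expansion is suppressed, so σ = -E·α·ΔT. Convert E = 70 GPa = 7 × 10¹⁰ Pa.
  σ = -(7 × 10¹⁰) × (2.3 × 10⁻⁵) × 59 = -9.499 × 10⁷ Pa = -94.99 MPa (compressive)
Final answer: (a) ε_th = 0.001357, (b) σ = -94.99 MPa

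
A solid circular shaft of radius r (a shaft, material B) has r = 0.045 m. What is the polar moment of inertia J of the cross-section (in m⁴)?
Model: a solid circular shaft of radius r, so J = (π·r^4) / 2.
Substitute:
  J = (π × 0.045^4) / 2
  J = 6.441 × 10⁻⁶ m⁴
Final answer: J = 6.441 × 10⁻⁶ m⁴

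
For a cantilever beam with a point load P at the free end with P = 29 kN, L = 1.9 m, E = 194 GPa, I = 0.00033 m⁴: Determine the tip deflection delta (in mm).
Model: a cantilever beam with a point load P at the free end, so delta = (P·L^3) / (3·E·I).
Convert to SI units:
  P = 29 kN = 29000 N
  E = 194 GPa = 1.94 × 10¹¹ Pa
Substitute:
  delta = (29000 × 1.9^3) / (3 × (1.94 × 10¹¹) × 0.00033)
  delta = 0.001036 m
Convert: delta = 0.001036 m = 1.036 mm
Final answer: delta = 1.036 mm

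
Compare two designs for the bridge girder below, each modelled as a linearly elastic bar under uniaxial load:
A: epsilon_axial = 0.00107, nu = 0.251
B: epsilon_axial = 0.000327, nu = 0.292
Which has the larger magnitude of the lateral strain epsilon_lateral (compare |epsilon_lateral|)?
Model: a linearly elastic bar under uniaxial load, so epsilon_lateral = -nu·epsilon_axial (SI units).
  A: epsilon_lateral = -(0.251 × 0.00107) = -0.0002686
  B: epsilon_lateral = -(0.292 × 0.000327) = -9.548 × 10⁻⁵
|epsilon_lateral|: A = 0.0002686, B = 9.548 × 10⁻⁵, so A is larger in magnitude.
Final answer: A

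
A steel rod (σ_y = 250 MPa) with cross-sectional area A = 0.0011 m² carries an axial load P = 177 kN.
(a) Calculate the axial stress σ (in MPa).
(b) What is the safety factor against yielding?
(a) Axial stress σ = P/A. Convert P = 177 kN = 177000 N.
  σ = 177000 / 0.0011 = 1.609 × 10⁸ Pa = 160.9 MPa
(b) Safety factor SF = σ_y/σ = 250 / 160.9 = 1.554
Final answer: (a) σ = 160.9 MPa, (b) SF = 1.554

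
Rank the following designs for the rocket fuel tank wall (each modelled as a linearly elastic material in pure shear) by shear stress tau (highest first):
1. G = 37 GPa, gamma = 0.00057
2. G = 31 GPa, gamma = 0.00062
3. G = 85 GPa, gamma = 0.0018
Model: a linearly elastic material in pure shear, so tau = G·gamma (SI units).
  Case 1: tau = (3.7 × 10¹⁰) × 0.00057 = 2.109 × 10⁷ Pa = 21.09 MPa
  Case 2: tau = (3.1 × 10¹⁰) × 0.00062 = 1.922 × 10⁷ Pa = 19.22 MPa
  Case 3: tau = (8.5 × 10¹⁰) × 0.0018 = 1.53 × 10⁸ Pa = 153 MPa
Ordering: 153 MPa (case 3) > 21.09 MPa (case 1) > 19.22 MPa (case 2)
Final answer: 3, 1, 2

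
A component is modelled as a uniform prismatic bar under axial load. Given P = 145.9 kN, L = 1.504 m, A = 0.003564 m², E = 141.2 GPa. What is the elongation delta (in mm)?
Model: a uniform prismatic bar under axial load, so delta = (P·L) / (A·E).
Convert to SI units:
  P = 145.9 kN = 145900 N
  E = 141.2 GPa = 1.412 × 10¹¹ Pa
Substitute:
  delta = (145900 × 1.504) / (0.003564 × (1.412 × 10¹¹))
  delta = 0.000436 m
Convert: delta = 0.000436 m = 0.436 mm
Final answer: delta = 0.436 mm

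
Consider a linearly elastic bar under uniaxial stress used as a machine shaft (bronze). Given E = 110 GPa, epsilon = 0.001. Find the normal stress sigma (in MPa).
Model: a linearly elastic bar under uniaxial stress, so sigma = E·epsilon.
Convert to SI units:
  E = 110 GPa = 1.1 × 10¹¹ Pa
Substitute:
  sigma = (1.1 × 10¹¹) × 0.001
  sigma = 1.1 × 10⁸ Pa
Convert: sigma = 1.1 × 10⁸ Pa = 110 MPa
Final answer: sigma = 110 MPa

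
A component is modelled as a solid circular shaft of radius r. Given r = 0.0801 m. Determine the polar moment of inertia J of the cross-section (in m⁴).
Model: a solid circular shaft of radius r, so J = (π·r^4) / 2.
Substitute:
  J = (π × 0.0801^4) / 2
  J = 6.466 × 10⁻⁵ m⁴
Final answer: J = 6.466 × 10⁻⁵ m⁴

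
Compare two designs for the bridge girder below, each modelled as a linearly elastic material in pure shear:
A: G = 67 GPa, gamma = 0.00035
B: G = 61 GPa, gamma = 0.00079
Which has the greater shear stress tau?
Model: a linearly elastic material in pure shear, so tau = G·gamma (SI units).
  A: tau = (6.7 × 10¹⁰) × 0.00035 = 2.345 × 10⁷ Pa = 23.45 MPa
  B: tau = (6.1 × 10¹⁰) × 0.00079 = 4.819 × 10⁷ Pa = 48.19 MPa
48.19 MPa > 23.45 MPa, so B is larger.
Final answer: B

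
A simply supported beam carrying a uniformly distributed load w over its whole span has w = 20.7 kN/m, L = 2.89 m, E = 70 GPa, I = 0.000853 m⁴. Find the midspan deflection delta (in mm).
Model: a simply supported beam carrying a uniformly distributed load w over its whole span, so delta = (5·w·L^4) / (384·E·I).
Convert to SI units:
  w = 20.7 kN/m = 20700 N/m
  E = 70 GPa = 7 × 10¹⁰ Pa
Substitute:
  delta = (5 × 20700 × 2.89^4) / (384 × (7 × 10¹⁰) × 0.000853)
  delta = 0.0003149 m
Convert: delta = 0.0003149 m = 0.3149 mm
Final answer: delta = 0.3149 mm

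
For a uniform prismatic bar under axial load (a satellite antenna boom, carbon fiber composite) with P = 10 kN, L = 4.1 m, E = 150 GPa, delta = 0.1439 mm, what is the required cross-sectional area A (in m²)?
Model: a uniform prismatic bar under axial load, so delta = (P·L) / (A·E).
Solve for A: A = (P·L) / (delta·E).
Convert to SI units:
  P = 10 kN = 10000 N
  E = 150 GPa = 1.5 × 10¹¹ Pa
  delta = 0.1439 mm = 0.0001439 m
Substitute:
  A = (10000 × 4.1) / (0.0001439 × (1.5 × 10¹¹))
  A = 0.001899 m²
Final answer: A = 0.001899 m²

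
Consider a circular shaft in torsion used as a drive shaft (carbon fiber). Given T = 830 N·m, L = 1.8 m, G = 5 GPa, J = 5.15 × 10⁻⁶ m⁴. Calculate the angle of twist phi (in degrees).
Model: a circular shaft in torsion, so phi = (T·L) / (G·J).
Convert to SI units:
  G = 5 GPa = 5 × 10⁹ Pa
Substitute:
  phi = (830 × 1.8) / ((5 × 10⁹) × (5.15 × 10⁻⁶))
  phi = 0.05802 rad
Convert to degrees: phi = 0.05802 × 180/π = 3.324°
Final answer: phi = 3.324°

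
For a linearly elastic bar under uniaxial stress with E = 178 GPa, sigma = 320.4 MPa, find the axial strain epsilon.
Model: a linearly elastic bar under uniaxial stress, so sigma = E·epsilon.
Solve for epsilon: epsilon = sigma / E.
Convert to SI units:
  E = 178 GPa = 1.78 × 10¹¹ Pa
  sigma = 320.4 MPa = 3.204 × 10⁸ Pa
Substitute:
  epsilon = (3.204 × 10⁸) / (1.78 × 10¹¹)
  epsilon = 0.0018
Final answer: epsilon = 0.0018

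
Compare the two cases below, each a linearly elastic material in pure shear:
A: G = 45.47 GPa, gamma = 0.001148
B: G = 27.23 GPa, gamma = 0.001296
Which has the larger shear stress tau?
Model: a linearly elastic material in pure shear, so tau = G·gamma (SI units).
  A: tau = (4.547 × 10¹⁰) × 0.001148 = 5.22 × 10⁷ Pa = 52.2 MPa
  B: tau = (2.723 × 10¹⁰) × 0.001296 = 3.529 × 10⁷ Pa = 35.29 MPa
52.2 MPa > 35.29 MPa, so A is larger.
Final answer: A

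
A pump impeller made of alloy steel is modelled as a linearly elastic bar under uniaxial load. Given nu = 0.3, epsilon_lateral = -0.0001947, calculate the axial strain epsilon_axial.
Model: a linearly elastic bar under uniaxial load, so epsilon_lateral = -nu·epsilon_axial.
Solve for epsilon_axial: epsilon_axial = -epsilon_lateral / nu.
Substitute:
  epsilon_axial = -(-0.0001947) / 0.3
  epsilon_axial = 0.000649
Final answer: epsilon_axial = 0.000649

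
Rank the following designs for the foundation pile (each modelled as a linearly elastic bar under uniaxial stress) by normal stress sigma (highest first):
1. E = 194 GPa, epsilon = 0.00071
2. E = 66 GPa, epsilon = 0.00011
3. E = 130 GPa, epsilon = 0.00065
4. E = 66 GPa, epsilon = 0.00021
Model: a linearly elastic bar under uniaxial stress, so sigma = E·epsilon (SI units).
  Case 1: sigma = (1.94 × 10¹¹) × 0.00071 = 1.377 × 10⁸ Pa = 137.7 MPa
  Case 2: sigma = (6.6 × 10¹⁰) × 0.00011 = 7.26 × 10⁶ Pa = 7.26 MPa
  Case 3: sigma = (1.3 × 10¹¹) × 0.00065 = 8.45 × 10⁷ Pa = 84.5 MPa
  Case 4: sigma = (6.6 × 10¹⁰) × 0.00021 = 1.386 × 10⁷ Pa = 13.86 MPa
Ordering: 137.7 MPa (case 1) > 84.5 MPa (case 3) > 13.86 MPa (case 4) > 7.26 MPa (case 2)
Final answer: 1, 3, 4, 2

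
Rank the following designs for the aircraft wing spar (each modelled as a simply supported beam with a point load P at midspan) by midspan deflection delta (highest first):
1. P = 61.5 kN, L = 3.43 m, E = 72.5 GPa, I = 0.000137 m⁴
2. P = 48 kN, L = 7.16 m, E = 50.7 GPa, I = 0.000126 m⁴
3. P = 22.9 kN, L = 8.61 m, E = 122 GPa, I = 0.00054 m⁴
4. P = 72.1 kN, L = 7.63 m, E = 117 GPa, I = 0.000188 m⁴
Model: a simply supported beam with a point load P at midspan, so delta = (P·L^3) / (48·E·I) (SI units).
  Case 1: delta = (61500 × 3.43^3) / (48 × (7.25 × 10¹⁰) × 0.000137) = 0.005205 m = 5.205 mm
  Case 2: delta = (48000 × 7.16^3) / (48 × (5.07 × 10¹⁰) × 0.000126) = 0.05746 m = 57.46 mm
  Case 3: delta = (22900 × 8.61^3) / (48 × (1.22 × 10¹¹) × 0.00054) = 0.004622 m = 4.622 mm
  Case 4: delta = (72100 × 7.63^3) / (48 × (1.17 × 10¹¹) × 0.000188) = 0.03033 m = 30.33 mm
Ordering: 57.46 mm (case 2) > 30.33 mm (case 4) > 5.205 mm (case 1) > 4.622 mm (case 3)
Final answer: 2, 4, 1, 3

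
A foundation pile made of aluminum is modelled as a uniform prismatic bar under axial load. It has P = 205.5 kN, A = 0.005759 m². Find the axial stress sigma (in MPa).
Model: a uniform prismatic bar under axial load, so sigma = P / A.
Convert to SI units:
  P = 205.5 kN = 205500 N
Substitute:
  sigma = 205500 / 0.005759
  sigma = 3.568 × 10⁷ Pa
Convert: sigma = 3.568 × 10⁷ Pa = 35.68 MPa
Final answer: sigma = 35.68 MPa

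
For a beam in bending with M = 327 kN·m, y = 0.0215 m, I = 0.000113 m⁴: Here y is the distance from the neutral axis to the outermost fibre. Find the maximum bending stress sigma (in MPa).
Model: a beam in bending, so sigma = (M·y) / I.
Convert to SI units:
  M = 327 kN·m = 327000 N·m
Substitute:
  sigma = (327000 × 0.0215) / 0.000113
  sigma = 6.222 × 10⁷ Pa
Convert: sigma = 6.222 × 10⁷ Pa = 62.22 MPa
Final answer: sigma = 62.22 MPa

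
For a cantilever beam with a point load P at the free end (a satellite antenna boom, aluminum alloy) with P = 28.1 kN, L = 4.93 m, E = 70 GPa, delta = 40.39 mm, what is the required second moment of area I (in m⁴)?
Model: a cantilever beam with a point load P at the free end, so delta = (P·L^3) / (3·E·I).
Solve for I: I = (P·L^3) / (3·delta·E).
Convert to SI units:
  P = 28.1 kN = 28100 N
  E = 70 GPa = 7 × 10¹⁰ Pa
  delta = 40.39 mm = 0.04039 m
Substitute:
  I = (28100 × 4.93^3) / (3 × 0.04039 × (7 × 10¹⁰))
  I = 0.000397 m⁴
Final answer: I = 0.000397 m⁴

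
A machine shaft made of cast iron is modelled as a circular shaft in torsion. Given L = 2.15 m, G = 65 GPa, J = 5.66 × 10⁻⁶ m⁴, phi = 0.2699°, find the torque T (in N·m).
Model: a circular shaft in torsion, so phi = (T·L) / (G·J).
Solve for T: T = (phi·G·J) / L.
Convert to SI units:
  G = 65 GPa = 6.5 × 10¹⁰ Pa
  phi = 0.2699° = 0.004711 rad
Substitute:
  T = (0.004711 × (6.5 × 10¹⁰) × (5.66 × 10⁻⁶)) / 2.15
  T = 806.1 N·m
Final answer: T = 806.1 N·m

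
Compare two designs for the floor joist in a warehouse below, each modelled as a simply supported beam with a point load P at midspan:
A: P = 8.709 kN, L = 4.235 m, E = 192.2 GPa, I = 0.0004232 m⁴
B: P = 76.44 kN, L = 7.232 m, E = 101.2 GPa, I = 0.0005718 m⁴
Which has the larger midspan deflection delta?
Model: a simply supported beam with a point load P at midspan, so delta = (P·L^3) / (48·E·I) (SI units).
  A: delta = (8709 × 4.235^3) / (48 × (1.922 × 10¹¹) × 0.0004232) = 0.0001694 m = 0.1694 mm
  B: delta = (76440 × 7.232^3) / (48 × (1.012 × 10¹¹) × 0.0005718) = 0.01041 m = 10.41 mm
10.41 mm > 0.1694 mm, so B is larger.
Final answer: B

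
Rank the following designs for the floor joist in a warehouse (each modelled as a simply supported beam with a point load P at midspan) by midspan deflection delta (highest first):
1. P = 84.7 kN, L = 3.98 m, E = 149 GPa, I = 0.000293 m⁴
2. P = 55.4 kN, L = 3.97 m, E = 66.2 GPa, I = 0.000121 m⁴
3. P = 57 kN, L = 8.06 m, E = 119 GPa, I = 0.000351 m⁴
Model: a simply supported beam with a point load P at midspan, so delta = (P·L^3) / (48·E·I) (SI units).
  Case 1: delta = (84700 × 3.98^3) / (48 × (1.49 × 10¹¹) × 0.000293) = 0.002548 m = 2.548 mm
  Case 2: delta = (55400 × 3.97^3) / (48 × (6.62 × 10¹⁰) × 0.000121) = 0.009016 m = 9.016 mm
  Case 3: delta = (57000 × 8.06^3) / (48 × (1.19 × 10¹¹) × 0.000351) = 0.01489 m = 14.89 mm
Ordering: 14.89 mm (case 3) > 9.016 mm (case 2) > 2.548 mm (case 1)
Final answer: 3, 2, 1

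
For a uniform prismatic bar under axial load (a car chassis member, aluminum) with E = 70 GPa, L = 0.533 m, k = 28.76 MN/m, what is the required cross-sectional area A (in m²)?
Model: a uniform prismatic bar under axial load, so k = (A·E) / L.
Solve for A: A = (k·L) / E.
Convert to SI units:
  E = 70 GPa = 7 × 10¹⁰ Pa
  k = 28.76 MN/m = 2.876 × 10⁷ N/m
Substitute:
  A = ((2.876 × 10⁷) × 0.533) / (7 × 10¹⁰)
  A = 0.000219 m²
Final answer: A = 0.000219 m²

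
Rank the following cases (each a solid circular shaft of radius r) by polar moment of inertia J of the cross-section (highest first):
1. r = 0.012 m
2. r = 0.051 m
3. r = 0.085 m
Model: a solid circular shaft of radius r, so J = (π·r^4) / 2 (SI units).
  Case 1: J = (π × 0.012^4) / 2 = 3.257 × 10⁻⁸ m⁴
  Case 2: J = (π × 0.051^4) / 2 = 1.063 × 10⁻⁵ m⁴
  Case 3: J = (π × 0.085^4) / 2 = 8.2 × 10⁻⁵ m⁴
Ordering: 8.2 × 10⁻⁵ m⁴ (case 3) > 1.063 × 10⁻⁵ m⁴ (case 2) > 3.257 × 10⁻⁸ m⁴ (case 1)
Final answer: 3, 2, 1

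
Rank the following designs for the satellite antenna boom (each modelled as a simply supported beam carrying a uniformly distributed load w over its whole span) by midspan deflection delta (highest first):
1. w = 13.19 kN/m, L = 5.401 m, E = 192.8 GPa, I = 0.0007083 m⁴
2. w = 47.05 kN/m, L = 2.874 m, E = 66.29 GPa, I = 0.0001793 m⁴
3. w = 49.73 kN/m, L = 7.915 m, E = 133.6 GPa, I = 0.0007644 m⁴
Model: a simply supported beam carrying a uniformly distributed load w over its whole span, so delta = (5·w·L^4) / (384·E·I) (SI units).
  Case 1: delta = (5 × 13190 × 5.401^4) / (384 × (1.928 × 10¹¹) × 0.0007083) = 0.00107 m = 1.07 mm
  Case 2: delta = (5 × 47050 × 2.874^4) / (384 × (6.629 × 10¹⁰) × 0.0001793) = 0.003517 m = 3.517 mm
  Case 3: delta = (5 × 49730 × 7.915^4) / (384 × (1.336 × 10¹¹) × 0.0007644) = 0.02488 m = 24.88 mm
Ordering: 24.88 mm (case 3) > 3.517 mm (case 2) > 1.07 mm (case 1)
Final answer: 3, 2, 1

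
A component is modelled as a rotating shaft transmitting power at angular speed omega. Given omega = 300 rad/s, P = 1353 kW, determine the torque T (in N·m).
Model: a rotating shaft transmitting power at angular speed omega, so P = T·omega.
Solve for T: T = P / omega.
Convert to SI units:
  P = 1353 kW = 1.353 × 10⁶ W
Substitute:
  T = (1.353 × 10⁶) / 300
  T = 4510 N·m
Final answer: T = 4510 N·m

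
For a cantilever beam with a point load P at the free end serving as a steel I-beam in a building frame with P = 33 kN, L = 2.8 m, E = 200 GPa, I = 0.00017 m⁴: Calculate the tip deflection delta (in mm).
Model: a cantilever beam with a point load P at the free end, so delta = (P·L^3) / (3·E·I).
Convert to SI units:
  P = 33 kN = 33000 N
  E = 200 GPa = 2 × 10¹¹ Pa
Substitute:
  delta = (33000 × 2.8^3) / (3 × (2 × 10¹¹) × 0.00017)
  delta = 0.007102 m
Convert: delta = 0.007102 m = 7.102 mm
Final answer: delta = 7.102 mm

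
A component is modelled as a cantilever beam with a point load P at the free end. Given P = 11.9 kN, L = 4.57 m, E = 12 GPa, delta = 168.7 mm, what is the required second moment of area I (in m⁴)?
Model: a cantilever beam with a point load P at the free end, so delta = (P·L^3) / (3·E·I).
Solve for I: I = (P·L^3) / (3·delta·E).
Convert to SI units:
  P = 11.9 kN = 11900 N
  E = 12 GPa = 1.2 × 10¹⁰ Pa
  delta = 168.7 mm = 0.1687 m
Substitute:
  I = (11900 × 4.57^3) / (3 × 0.1687 × (1.2 × 10¹⁰))
  I = 0.000187 m⁴
Final answer: I = 0.000187 m⁴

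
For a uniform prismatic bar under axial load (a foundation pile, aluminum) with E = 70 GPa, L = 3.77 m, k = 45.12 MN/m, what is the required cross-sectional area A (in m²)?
Model: a uniform prismatic bar under axial load, so k = (A·E) / L.
Solve for A: A = (k·L) / E.
Convert to SI units:
  E = 70 GPa = 7 × 10¹⁰ Pa
  k = 45.12 MN/m = 4.512 × 10⁷ N/m
Substitute:
  A = ((4.512 × 10⁷) × 3.77) / (7 × 10¹⁰)
  A = 0.00243 m²
Final answer: A = 0.00243 m²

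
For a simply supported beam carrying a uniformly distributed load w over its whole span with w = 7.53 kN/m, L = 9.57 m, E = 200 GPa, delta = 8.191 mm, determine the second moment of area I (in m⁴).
Model: a simply supported beam carrying a uniformly distributed load w over its whole span, so delta = (5·w·L^4) / (384·E·I).
Solve for I: I = (5·w·L^4) / (384·delta·E).
Convert to SI units:
  w = 7.53 kN/m = 7530 N/m
  E = 200 GPa = 2 × 10¹¹ Pa
  delta = 8.191 mm = 0.008191 m
Substitute:
  I = (5 × 7530 × 9.57^4) / (384 × 0.008191 × (2 × 10¹¹))
  I = 0.000502 m⁴
Final answer: I = 0.000502 m⁴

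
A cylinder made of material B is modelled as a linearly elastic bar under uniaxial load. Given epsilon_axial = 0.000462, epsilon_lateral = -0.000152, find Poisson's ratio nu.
Model: a linearly elastic bar under uniaxial load, so epsilon_lateral = -nu·epsilon_axial.
Solve for nu: nu = -epsilon_lateral / epsilon_axial.
Substitute:
  nu = -(-0.000152) / 0.000462
  nu = 0.329
Final answer: nu = 0.329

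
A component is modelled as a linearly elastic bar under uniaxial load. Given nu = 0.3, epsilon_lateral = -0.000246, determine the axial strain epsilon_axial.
Model: a linearly elastic bar under uniaxial load, so epsilon_lateral = -nu·epsilon_axial.
Solve for epsilon_axial: epsilon_axial = -epsilon_lateral / nu.
Substitute:
  epsilon_axial = -(-0.000246) / 0.3
  epsilon_axial = 0.00082
Final answer: epsilon_axial = 0.00082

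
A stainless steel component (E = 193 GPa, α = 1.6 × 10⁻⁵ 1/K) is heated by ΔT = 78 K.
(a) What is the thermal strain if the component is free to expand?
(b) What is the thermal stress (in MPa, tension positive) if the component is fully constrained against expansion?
(a) Free thermal strain ε_th = α·ΔT = (1.6 × 10⁻⁵) × 78 = 0.001248
(b) Fully constrained, the expansion is suppressed, so σ = -E·α·ΔT. Convert E = 193 GPa = 1.93 × 10¹¹ Pa.
  σ = -(1.93 × 10¹¹) × (1.6 × 10⁻⁵) × 78 = -2.409 × 10⁸ Pa = -240.9 MPa (compressive)
Final answer: (a) ε_th = 0.001248, (b) σ = -240.9 MPa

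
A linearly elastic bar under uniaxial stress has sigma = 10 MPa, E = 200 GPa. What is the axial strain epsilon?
Model: a linearly elastic bar under uniaxial stress, so epsilon = sigma / E.
Convert to SI units:
  sigma = 10 MPa = 1 × 10⁷ Pa
  E = 200 GPa = 2 × 10¹¹ Pa
Substitute:
  epsilon = (1 × 10⁷) / (2 × 10¹¹)
  epsilon = 5 × 10⁻⁵
Final answer: epsilon = 5 × 10⁻⁵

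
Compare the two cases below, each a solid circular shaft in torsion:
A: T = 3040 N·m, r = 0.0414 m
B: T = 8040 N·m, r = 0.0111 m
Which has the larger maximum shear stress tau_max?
Model: a solid circular shaft in torsion, so tau_max = (2·T) / (π·r^3) (SI units).
  A: tau_max = (2 × 3040) / (π × 0.0414^3) = 2.727 × 10⁷ Pa = 27.27 MPa
  B: tau_max = (2 × 8040) / (π × 0.0111^3) = 3.743 × 10⁹ Pa = 3743 MPa
3743 MPa > 27.27 MPa, so B is larger.
Final answer: B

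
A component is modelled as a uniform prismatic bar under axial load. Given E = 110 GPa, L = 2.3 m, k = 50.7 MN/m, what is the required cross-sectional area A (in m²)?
Model: a uniform prismatic bar under axial load, so k = (A·E) / L.
Solve for A: A = (k·L) / E.
Convert to SI units:
  E = 110 GPa = 1.1 × 10¹¹ Pa
  k = 50.7 MN/m = 5.07 × 10⁷ N/m
Substitute:
  A = ((5.07 × 10⁷) × 2.3) / (1.1 × 10¹¹)
  A = 0.00106 m²
Final answer: A = 0.00106 m²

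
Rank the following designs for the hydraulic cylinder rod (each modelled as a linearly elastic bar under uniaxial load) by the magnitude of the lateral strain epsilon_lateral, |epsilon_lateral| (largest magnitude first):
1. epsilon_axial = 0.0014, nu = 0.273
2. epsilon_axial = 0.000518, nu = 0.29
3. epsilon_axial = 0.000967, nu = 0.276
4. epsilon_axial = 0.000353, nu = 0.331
Model: a linearly elastic bar under uniaxial load, so epsilon_lateral = -nu·epsilon_axial (SI units).
  Case 1: epsilon_lateral = -(0.273 × 0.0014) = -0.0003822
  Case 2: epsilon_lateral = -(0.29 × 0.000518) = -0.0001502
  Case 3: epsilon_lateral = -(0.276 × 0.000967) = -0.0002669
  Case 4: epsilon_lateral = -(0.331 × 0.000353) = -0.0001168
Ordering by |epsilon_lateral|: 0.0003822 (case 1) > 0.0002669 (case 3) > 0.0001502 (case 2) > 0.0001168 (case 4)
Final answer: 1, 3, 2, 4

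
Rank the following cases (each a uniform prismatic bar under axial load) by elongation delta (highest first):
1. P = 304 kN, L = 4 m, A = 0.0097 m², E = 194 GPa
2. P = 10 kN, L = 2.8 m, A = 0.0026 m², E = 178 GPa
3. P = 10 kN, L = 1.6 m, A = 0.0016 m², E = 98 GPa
Model: a uniform prismatic bar under axial load, so delta = (P·L) / (A·E) (SI units).
  Case 1: delta = (304000 × 4) / (0.0097 × (1.94 × 10¹¹)) = 0.0006462 m = 0.6462 mm
  Case 2: delta = (10000 × 2.8) / (0.0026 × (1.78 × 10¹¹)) = 6.05 × 10⁻⁵ m = 0.0605 mm
  Case 3: delta = (10000 × 1.6) / (0.0016 × (9.8 × 10¹⁰)) = 0.000102 m = 0.102 mm
Ordering: 0.6462 mm (case 1) > 0.102 mm (case 3) > 0.0605 mm (case 2)
Final answer: 1, 3, 2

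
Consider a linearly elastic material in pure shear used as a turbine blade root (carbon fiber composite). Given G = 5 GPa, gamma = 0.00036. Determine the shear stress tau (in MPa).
Model: a linearly elastic material in pure shear, so tau = G·gamma.
Convert to SI units:
  G = 5 GPa = 5 × 10⁹ Pa
Substitute:
  tau = (5 × 10⁹) × 0.00036
  tau = 1.8 × 10⁶ Pa
Convert: tau = 1.8 × 10⁶ Pa = 1.8 MPa
Final answer: tau = 1.8 MPa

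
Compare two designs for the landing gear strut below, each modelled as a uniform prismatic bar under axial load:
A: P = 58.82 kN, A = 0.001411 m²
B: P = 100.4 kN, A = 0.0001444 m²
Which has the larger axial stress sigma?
Model: a uniform prismatic bar under axial load, so sigma = P / A (SI units).
  A: sigma = 58820 / 0.001411 = 4.169 × 10⁷ Pa = 41.69 MPa
  B: sigma = 100400 / 0.0001444 = 6.953 × 10⁸ Pa = 695.3 MPa
695.3 MPa > 41.69 MPa, so B is larger.
Final answer: B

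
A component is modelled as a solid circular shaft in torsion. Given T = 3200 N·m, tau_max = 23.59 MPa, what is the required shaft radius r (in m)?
Model: a solid circular shaft in torsion, so tau_max = (2·T) / (π·r^3).
Solve for r: r = ((2·T) / (π·tau_max))^(1/3).
Convert to SI units:
  tau_max = 23.59 MPa = 2.359 × 10⁷ Pa
Substitute:
  r = ((2 × 3200) / (π × (2.359 × 10⁷)))^(1/3)
  r = 0.0442 m
Final answer: r = 0.0442 m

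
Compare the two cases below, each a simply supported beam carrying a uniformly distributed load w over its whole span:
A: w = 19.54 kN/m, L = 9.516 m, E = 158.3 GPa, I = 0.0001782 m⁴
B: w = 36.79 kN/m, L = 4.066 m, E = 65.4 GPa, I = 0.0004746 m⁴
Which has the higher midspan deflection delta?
Model: a simply supported beam carrying a uniformly distributed load w over its whole span, so delta = (5·w·L^4) / (384·E·I) (SI units).
  A: delta = (5 × 19540 × 9.516^4) / (384 × (1.583 × 10¹¹) × 0.0001782) = 0.07396 m = 73.96 mm
  B: delta = (5 × 36790 × 4.066^4) / (384 × (6.54 × 10¹⁰) × 0.0004746) = 0.004218 m = 4.218 mm
73.96 mm > 4.218 mm, so A is larger.
Final answer: A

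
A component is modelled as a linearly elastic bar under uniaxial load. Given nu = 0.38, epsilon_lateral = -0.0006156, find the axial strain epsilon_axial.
Model: a linearly elastic bar under uniaxial load, so epsilon_lateral = -nu·epsilon_axial.
Solve for epsilon_axial: epsilon_axial = -epsilon_lateral / nu.
Substitute:
  epsilon_axial = -(-0.0006156) / 0.38
  epsilon_axial = 0.00162
Final answer: epsilon_axial = 0.00162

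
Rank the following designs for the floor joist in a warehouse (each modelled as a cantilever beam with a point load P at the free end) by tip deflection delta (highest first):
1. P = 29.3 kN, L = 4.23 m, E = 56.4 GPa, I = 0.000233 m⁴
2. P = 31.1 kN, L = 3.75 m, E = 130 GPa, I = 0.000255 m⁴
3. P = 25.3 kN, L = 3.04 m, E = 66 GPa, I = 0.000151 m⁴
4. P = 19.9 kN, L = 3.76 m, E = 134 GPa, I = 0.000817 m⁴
Model: a cantilever beam with a point load P at the free end, so delta = (P·L^3) / (3·E·I) (SI units).
  Case 1: delta = (29300 × 4.23^3) / (3 × (5.64 × 10¹⁰) × 0.000233) = 0.05625 m = 56.25 mm
  Case 2: delta = (31100 × 3.75^3) / (3 × (1.3 × 10¹¹) × 0.000255) = 0.01649 m = 16.49 mm
  Case 3: delta = (25300 × 3.04^3) / (3 × (6.6 × 10¹⁰) × 0.000151) = 0.02377 m = 23.77 mm
  Case 4: delta = (19900 × 3.76^3) / (3 × (1.34 × 10¹¹) × 0.000817) = 0.003221 m = 3.221 mm
Ordering: 56.25 mm (case 1) > 23.77 mm (case 3) > 16.49 mm (case 2) > 3.221 mm (case 4)
Final answer: 1, 3, 2, 4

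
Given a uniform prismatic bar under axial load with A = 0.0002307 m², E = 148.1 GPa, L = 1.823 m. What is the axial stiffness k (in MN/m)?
Model: a uniform prismatic bar under axial load, so k = (A·E) / L.
Convert to SI units:
  E = 148.1 GPa = 1.481 × 10¹¹ Pa
Substitute:
  k = (0.0002307 × (1.481 × 10¹¹)) / 1.823
  k = 1.874 × 10⁷ N/m
Convert: k = 1.874 × 10⁷ N/m = 18.74 MN/m
Final answer: k = 18.74 MN/m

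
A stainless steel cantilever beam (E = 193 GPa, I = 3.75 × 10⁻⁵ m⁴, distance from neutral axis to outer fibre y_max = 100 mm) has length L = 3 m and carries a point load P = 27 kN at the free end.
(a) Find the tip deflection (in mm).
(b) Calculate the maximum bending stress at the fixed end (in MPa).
(a) Tip deflection of a cantilever with an end point load: δ = P·L^3 / (3·E·I). Convert P = 27 kN = 27000 N, E = 193 GPa = 1.93 × 10¹¹ Pa.
  δ = (27000 × 3^3) / (3 × (1.93 × 10¹¹) × (3.75 × 10⁻⁵)) = 0.03358 m = 33.58 mm
(b) Maximum bending moment at the fixed end: M = P·L = 27000 × 3 = 81000 N·m. Convert y_max = 100 mm = 0.1 m.
  σ = M·y_max / I = (81000 × 0.1) / (3.75 × 10⁻⁵) = 2.16 × 10⁸ Pa = 216 MPa
Final answer: (a) δ = 33.58 mm, (b) σ = 216 MPa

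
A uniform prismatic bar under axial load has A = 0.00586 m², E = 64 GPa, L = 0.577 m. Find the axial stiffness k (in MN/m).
Model: a uniform prismatic bar under axial load, so k = (A·E) / L.
Convert to SI units:
  E = 64 GPa = 6.4 × 10¹⁰ Pa
Substitute:
  k = (0.00586 × (6.4 × 10¹⁰)) / 0.577
  k = 6.5 × 10⁸ N/m
Convert: k = 6.5 × 10⁸ N/m = 650 MN/m
Final answer: k = 650 MN/m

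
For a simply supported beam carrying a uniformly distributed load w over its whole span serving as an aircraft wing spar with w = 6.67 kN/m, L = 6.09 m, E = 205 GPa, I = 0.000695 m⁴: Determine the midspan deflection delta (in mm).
Model: a simply supported beam carrying a uniformly distributed load w over its whole span, so delta = (5·w·L^4) / (384·E·I).
Convert to SI units:
  w = 6.67 kN/m = 6670 N/m
  E = 205 GPa = 2.05 × 10¹¹ Pa
Substitute:
  delta = (5 × 6670 × 6.09^4) / (384 × (2.05 × 10¹¹) × 0.000695)
  delta = 0.0008385 m
Convert: delta = 0.0008385 m = 0.8385 mm
Final answer: delta = 0.8385 mm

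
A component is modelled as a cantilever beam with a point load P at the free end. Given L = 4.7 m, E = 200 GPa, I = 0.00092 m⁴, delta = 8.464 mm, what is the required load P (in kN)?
Model: a cantilever beam with a point load P at the free end, so delta = (P·L^3) / (3·E·I).
Solve for P: P = (3·delta·E·I) / L^3.
Convert to SI units:
  E = 200 GPa = 2 × 10¹¹ Pa
  delta = 8.464 mm = 0.008464 m
Substitute:
  P = (3 × 0.008464 × (2 × 10¹¹) × 0.00092) / 4.7^3
  P = 45000 N
Convert: P = 45000 N = 45 kN
Final answer: P = 45 kN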